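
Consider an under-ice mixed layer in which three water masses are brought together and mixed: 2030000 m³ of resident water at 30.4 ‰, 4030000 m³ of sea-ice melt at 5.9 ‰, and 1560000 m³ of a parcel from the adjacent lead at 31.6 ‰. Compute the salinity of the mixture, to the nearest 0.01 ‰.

Conserving salt mass:
salt = 2,030,000×30.4 + 4,030,000×5.9 + 1,560,000×31.6 = 61,712,000 + 23,777,000 + 49,296,000 = 134,785,000
volume = 2,030,000 + 4,030,000 + 1,560,000 = 7,620,000 m³
S = 134,785,000 / 7,620,000 = 17.6883 ‰

17.69 ‰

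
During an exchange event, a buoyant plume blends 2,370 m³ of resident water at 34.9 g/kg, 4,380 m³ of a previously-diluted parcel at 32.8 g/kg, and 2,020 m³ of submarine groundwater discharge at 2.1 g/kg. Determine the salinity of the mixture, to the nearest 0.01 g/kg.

Total salt / total volume:
salt = 2,370×34.9 + 4,380×32.8 + 2,020×2.1 = 82,713 + 143,664 + 4,242 = 230,619
volume = 2,370 + 4,380 + 2,020 = 8,770 m³
S = 230,619 / 8,770 = 26.2964 g/kg

26.30 g/kg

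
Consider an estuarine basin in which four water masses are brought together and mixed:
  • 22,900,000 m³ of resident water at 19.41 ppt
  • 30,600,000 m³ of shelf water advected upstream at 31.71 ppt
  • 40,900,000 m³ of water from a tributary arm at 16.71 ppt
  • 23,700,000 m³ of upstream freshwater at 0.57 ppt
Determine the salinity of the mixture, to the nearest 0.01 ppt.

17.88 ppt

Weighted by volume,
salt = 22,900,000×19.41 + 30,600,000×31.71 + 40,900,000×16.71 + 23,700,000×0.57 = 444,489,000 + 970,326,000 + 683,439,000 + 13,509,000 = 2,111,763,000
volume = 22,900,000 + 30,600,000 + 40,900,000 + 23,700,000 = 118,100,000 m³
S = 2,111,763,000 / 118,100,000 = 17.8811 ppt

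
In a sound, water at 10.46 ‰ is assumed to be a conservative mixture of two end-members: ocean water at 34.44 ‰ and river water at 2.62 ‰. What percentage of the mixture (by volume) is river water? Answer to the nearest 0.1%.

Let f be the freshwater fraction. Salt balance per unit volume:
f×2.62 + (1−f)×34.44 = 10.46
f = (34.44 − 10.46) / (34.44 − 2.62) = 23.98/31.82 = 0.7536

75.4%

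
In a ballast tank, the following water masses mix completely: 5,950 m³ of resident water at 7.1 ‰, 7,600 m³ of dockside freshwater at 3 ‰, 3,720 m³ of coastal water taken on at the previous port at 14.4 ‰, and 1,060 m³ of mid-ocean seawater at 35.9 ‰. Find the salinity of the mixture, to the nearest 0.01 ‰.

8.55 ‰

Conserving salt mass:
salt = 5,950×7.1 + 7,600×3 + 3,720×14.4 + 1,060×35.9 = 42,245 + 22,800 + 53,568 + 38,054 = 156,667
volume = 5,950 + 7,600 + 3,720 + 1,060 = 18,330 m³
S = 156,667 / 18,330 = 8.547 ‰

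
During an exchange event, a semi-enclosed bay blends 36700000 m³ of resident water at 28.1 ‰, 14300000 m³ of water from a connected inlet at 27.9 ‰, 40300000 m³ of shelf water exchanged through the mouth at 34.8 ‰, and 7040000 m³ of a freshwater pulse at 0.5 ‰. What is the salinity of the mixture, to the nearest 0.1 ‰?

Weighted by volume,
salt = 36,700,000×28.1 + 14,300,000×27.9 + 40,300,000×34.8 + 7,040,000×0.5 = 1,031,270,000 + 398,970,000 + 1,402,440,000 + 3,520,000 = 2,836,200,000
volume = 36,700,000 + 14,300,000 + 40,300,000 + 7,040,000 = 98,340,000 m³
S = 2,836,200,000 / 98,340,000 = 28.841 ‰

28.8 ‰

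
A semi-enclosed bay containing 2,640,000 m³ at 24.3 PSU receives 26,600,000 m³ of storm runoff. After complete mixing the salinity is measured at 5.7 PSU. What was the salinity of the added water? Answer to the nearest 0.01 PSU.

Salt balance: 2,640,000×24.3 + 26,600,000×S = 29,240,000×5.7
64,152,000 + 26,600,000·S = 166,668,000
S = (166,668,000 − 64,152,000) / 26,600,000 = 3.854 PSU

3.85 PSU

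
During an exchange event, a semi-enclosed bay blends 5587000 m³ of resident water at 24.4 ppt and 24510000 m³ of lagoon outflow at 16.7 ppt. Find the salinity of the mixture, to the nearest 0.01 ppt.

18.13 ppt

Weighted by volume,
salt = 5,587,000×24.4 + 24,510,000×16.7 = 136,322,800 + 409,317,000 = 545,639,800
volume = 5,587,000 + 24,510,000 = 30,097,000 m³
S = 545,639,800 / 30,097,000 = 18.1294 ppt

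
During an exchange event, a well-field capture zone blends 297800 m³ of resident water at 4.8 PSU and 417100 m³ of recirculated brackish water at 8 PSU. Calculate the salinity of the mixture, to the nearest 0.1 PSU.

Mass of salt is conserved:
salt = 297,800×4.8 + 417,100×8 = 1,429,440 + 3,336,800 = 4,766,240
volume = 297,800 + 417,100 = 714,900 m³
S = 4,766,240 / 714,900 = 6.667 PSU

6.7 PSU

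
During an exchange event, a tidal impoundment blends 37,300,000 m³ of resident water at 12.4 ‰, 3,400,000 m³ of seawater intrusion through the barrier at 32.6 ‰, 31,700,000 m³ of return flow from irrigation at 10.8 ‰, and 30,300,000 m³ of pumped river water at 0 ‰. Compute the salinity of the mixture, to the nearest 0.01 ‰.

8.92 ‰

Weighted by volume,
salt = 37,300,000×12.4 + 3,400,000×32.6 + 31,700,000×10.8 + 30,300,000×0 = 462,520,000 + 110,840,000 + 342,360,000 + 0 = 915,720,000
volume = 37,300,000 + 3,400,000 + 31,700,000 + 30,300,000 = 102,700,000 m³
S = 915,720,000 / 102,700,000 = 8.9165 ‰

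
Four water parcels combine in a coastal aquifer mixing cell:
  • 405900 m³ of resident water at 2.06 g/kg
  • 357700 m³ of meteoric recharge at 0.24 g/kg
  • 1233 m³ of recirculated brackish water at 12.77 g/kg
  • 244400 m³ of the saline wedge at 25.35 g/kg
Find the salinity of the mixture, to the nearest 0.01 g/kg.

Weighted by volume,
salt = 405,900×2.06 + 357,700×0.24 + 1,233×12.77 + 244,400×25.35 = 836,154 + 85,848 + 15,745.41 + 6,195,540 = 7,133,287.41
volume = 405,900 + 357,700 + 1,233 + 244,400 = 1,009,233 m³
S = 7,133,287.41 / 1,009,233 = 7.068 g/kg

7.07 g/kg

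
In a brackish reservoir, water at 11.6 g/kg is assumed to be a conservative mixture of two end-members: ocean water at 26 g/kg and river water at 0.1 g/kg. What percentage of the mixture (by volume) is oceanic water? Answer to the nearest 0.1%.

44.4%

Let g be the oceanic fraction. Salt balance per unit volume:
g×26 + (1−g)×0.1 = 11.6
g = (11.6 − 0.1) / (26 − 0.1) = 11.5/25.9 = 0.444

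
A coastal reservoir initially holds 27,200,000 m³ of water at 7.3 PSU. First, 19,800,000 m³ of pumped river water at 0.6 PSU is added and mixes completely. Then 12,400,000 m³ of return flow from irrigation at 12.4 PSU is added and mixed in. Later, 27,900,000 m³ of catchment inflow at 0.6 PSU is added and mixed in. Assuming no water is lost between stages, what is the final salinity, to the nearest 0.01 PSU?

Total salt / total volume:
Initial salt = 27,200,000×7.3 = 198,560,000
After stage 1: salt = 198,560,000 + 19,800,000×0.6 = 210,440,000; volume = 47,000,000 m³; S = 4.477 PSU
After stage 2: salt = 210,440,000 + 12,400,000×12.4 = 364,200,000; volume = 59,400,000 m³; S = 6.131 PSU
After stage 3: salt = 364,200,000 + 27,900,000×0.6 = 380,940,000; volume = 87,300,000 m³
S = 380,940,000 / 87,300,000 = 4.3636 PSU

4.36 PSU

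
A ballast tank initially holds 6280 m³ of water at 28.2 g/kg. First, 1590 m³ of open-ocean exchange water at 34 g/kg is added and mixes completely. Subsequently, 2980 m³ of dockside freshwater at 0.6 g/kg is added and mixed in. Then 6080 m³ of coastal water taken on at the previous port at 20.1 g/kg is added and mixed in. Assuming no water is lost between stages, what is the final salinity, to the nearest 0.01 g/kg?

20.98 g/kg

Total salt / total volume:
Initial salt = 6,280×28.2 = 177,096
After stage 1: salt = 177,096 + 1,590×34 = 231,156; volume = 7,870 m³; S = 29.372 g/kg
After stage 2: salt = 231,156 + 2,980×0.6 = 232,944; volume = 10,850 m³; S = 21.469 g/kg
After stage 3: salt = 232,944 + 6,080×20.1 = 355,152; volume = 16,930 m³
S = 355,152 / 16,930 = 20.9777 g/kg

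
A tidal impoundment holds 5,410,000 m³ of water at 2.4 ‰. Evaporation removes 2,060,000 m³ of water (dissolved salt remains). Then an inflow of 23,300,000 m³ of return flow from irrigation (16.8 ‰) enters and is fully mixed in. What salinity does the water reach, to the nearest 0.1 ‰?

15.2 ‰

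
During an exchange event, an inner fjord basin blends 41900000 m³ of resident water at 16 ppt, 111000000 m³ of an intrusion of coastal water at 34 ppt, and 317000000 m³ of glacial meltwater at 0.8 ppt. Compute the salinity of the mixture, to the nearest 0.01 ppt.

By conservation of dissolved salt,
salt = 41,900,000×16 + 111,000,000×34 + 317,000,000×0.8 = 670,400,000 + 3,774,000,000 + 253,600,000 = 4,698,000,000
volume = 41,900,000 + 111,000,000 + 317,000,000 = 469,900,000 m³
S = 4,698,000,000 / 469,900,000 = 9.9979 ppt

10.00 ppt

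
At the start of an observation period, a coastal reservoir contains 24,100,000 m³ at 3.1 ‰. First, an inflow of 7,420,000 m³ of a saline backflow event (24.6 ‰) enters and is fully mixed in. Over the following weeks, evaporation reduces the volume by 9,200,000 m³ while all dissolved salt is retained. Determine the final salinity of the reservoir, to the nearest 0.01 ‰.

11.53 ‰

After mixing: salt = 24,100,000×3.1 + 7,420,000×24.6 = 257,242,000; volume = 31,520,000 m³
After evaporation: salt unchanged = 257,242,000; volume = 31,520,000 − 9,200,000 = 22,320,000 m³
S = 257,242,000 / 22,320,000 = 11.5252 ‰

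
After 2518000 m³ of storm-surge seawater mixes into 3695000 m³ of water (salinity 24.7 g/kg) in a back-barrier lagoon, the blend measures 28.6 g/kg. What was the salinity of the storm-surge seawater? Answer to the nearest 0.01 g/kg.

Salt balance: 3,695,000×24.7 + 2,518,000×S = 6,213,000×28.6
91,266,500 + 2,518,000·S = 177,691,800
S = (177,691,800 − 91,266,500) / 2,518,000 = 34.323 g/kg

34.32 g/kg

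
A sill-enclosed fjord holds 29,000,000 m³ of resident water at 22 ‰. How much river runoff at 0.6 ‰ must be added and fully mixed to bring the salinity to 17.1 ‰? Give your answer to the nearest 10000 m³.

Salt balance: 29,000,000×22 + V×0.6 = (29,000,000+V)×17.1
638,000,000 + 0.6V = 495,900,000 + 17.1V
142,100,000 = 16.5V
V = 8,612,121.21 m³

8610000 m³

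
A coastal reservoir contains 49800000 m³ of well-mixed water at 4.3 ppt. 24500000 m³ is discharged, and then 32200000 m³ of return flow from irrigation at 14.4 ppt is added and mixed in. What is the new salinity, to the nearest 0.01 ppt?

9.96 ppt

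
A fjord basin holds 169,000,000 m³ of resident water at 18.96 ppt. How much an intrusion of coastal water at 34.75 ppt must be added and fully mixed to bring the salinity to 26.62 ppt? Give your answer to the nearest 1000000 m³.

Salt balance: 169,000,000×18.96 + V×34.75 = (169,000,000+V)×26.62
3,204,240,000 + 34.75V = 4,498,780,000 + 26.62V
1,294,540,000 = 8.13V
V = 159,230,012.3 m³

159000000 m³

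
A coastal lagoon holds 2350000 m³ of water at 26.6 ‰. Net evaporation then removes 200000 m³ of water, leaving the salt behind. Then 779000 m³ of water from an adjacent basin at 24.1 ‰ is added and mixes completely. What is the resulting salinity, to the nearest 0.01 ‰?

27.75 ‰

After evaporation: salt = 2,350,000×26.6 = 62,510,000; volume = 2,350,000 − 200,000 = 2,150,000 m³
After mixing: salt = 62,510,000 + 779,000×24.1 = 81,283,900; volume = 2,150,000 + 779,000 = 2,929,000 m³
S = 81,283,900 / 2,929,000 = 27.7514 ‰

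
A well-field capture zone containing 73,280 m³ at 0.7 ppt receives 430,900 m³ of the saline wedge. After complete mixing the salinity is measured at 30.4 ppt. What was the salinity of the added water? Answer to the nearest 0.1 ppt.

Salt balance: 73,280×0.7 + 430,900×S = 504,180×30.4
51,296 + 430,900·S = 15,327,072
S = (15,327,072 − 51,296) / 430,900 = 35.4509 ppt

35.5 ppt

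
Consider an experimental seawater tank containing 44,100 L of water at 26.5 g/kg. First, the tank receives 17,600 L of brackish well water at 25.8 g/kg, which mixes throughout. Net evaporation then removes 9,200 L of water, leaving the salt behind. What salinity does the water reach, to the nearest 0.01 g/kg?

After mixing: salt = 44,100×26.5 + 17,600×25.8 = 1,622,730; volume = 61,700 L
After evaporation: salt unchanged = 1,622,730; volume = 61,700 − 9,200 = 52,500 L
S = 1,622,730 / 52,500 = 30.9091 g/kg

30.91 g/kg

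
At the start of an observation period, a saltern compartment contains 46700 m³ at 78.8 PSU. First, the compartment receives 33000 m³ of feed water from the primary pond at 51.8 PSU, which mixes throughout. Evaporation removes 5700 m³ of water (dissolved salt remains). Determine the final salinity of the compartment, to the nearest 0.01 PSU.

72.83 PSU

After mixing: salt = 46,700×78.8 + 33,000×51.8 = 5,389,360; volume = 79,700 m³
After evaporation: salt unchanged = 5,389,360; volume = 79,700 − 5,700 = 74,000 m³
S = 5,389,360 / 74,000 = 72.8292 PSU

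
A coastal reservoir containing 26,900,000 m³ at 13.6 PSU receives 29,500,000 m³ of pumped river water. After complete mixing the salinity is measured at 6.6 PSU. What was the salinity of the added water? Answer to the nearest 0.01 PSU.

0.22 PSU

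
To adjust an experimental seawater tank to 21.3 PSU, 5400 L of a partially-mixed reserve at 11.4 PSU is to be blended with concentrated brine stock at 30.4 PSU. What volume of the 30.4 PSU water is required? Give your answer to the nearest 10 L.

5870 L

Salt balance: 5,400×11.4 + V×30.4 = (5,400+V)×21.3
61,560 + 30.4V = 115,020 + 21.3V
53,460 = 9.1V
V = 5,874.73 L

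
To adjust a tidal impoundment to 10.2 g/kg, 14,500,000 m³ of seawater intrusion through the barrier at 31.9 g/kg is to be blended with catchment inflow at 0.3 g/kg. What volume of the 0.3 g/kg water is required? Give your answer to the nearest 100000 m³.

31800000 m³

Salt balance: 14,500,000×31.9 + V×0.3 = (14,500,000+V)×10.2
462,550,000 + 0.3V = 147,900,000 + 10.2V
314,650,000 = 9.9V
V = 31,782,828.28 m³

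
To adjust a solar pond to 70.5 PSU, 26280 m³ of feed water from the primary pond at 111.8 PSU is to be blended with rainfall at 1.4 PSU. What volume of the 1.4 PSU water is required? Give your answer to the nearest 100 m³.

15700 m³

Salt balance: 26,280×111.8 + V×1.4 = (26,280+V)×70.5
2,938,104 + 1.4V = 1,852,740 + 70.5V
1,085,364 = 69.1V
V = 15,707.15 m³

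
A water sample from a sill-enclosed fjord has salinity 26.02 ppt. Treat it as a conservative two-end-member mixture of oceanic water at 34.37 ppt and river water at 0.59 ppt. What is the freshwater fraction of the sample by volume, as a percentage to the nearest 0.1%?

24.7%

Let f be the freshwater fraction. Salt balance per unit volume:
f×0.59 + (1−f)×34.37 = 26.02
f = (34.37 − 26.02) / (34.37 − 0.59) = 8.35/33.78 = 0.2472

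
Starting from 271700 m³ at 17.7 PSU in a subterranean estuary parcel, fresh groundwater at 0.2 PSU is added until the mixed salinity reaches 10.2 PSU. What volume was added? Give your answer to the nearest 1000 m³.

Salt balance: 271,700×17.7 + V×0.2 = (271,700+V)×10.2
4,809,090 + 0.2V = 2,771,340 + 10.2V
2,037,750 = 10V
V = 203,775 m³

204000 m³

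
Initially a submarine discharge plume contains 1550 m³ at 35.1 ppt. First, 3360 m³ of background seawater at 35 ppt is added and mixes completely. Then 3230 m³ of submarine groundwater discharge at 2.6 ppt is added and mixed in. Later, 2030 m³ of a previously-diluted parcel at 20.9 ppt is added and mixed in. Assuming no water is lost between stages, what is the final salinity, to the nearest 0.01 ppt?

By conservation of dissolved salt,
Initial salt = 1,550×35.1 = 54,405
After stage 1: salt = 54,405 + 3,360×35 = 172,005; volume = 4,910 m³; S = 35.032 ppt
After stage 2: salt = 172,005 + 3,230×2.6 = 180,403; volume = 8,140 m³; S = 22.163 ppt
After stage 3: salt = 180,403 + 2,030×20.9 = 222,830; volume = 10,170 m³
S = 222,830 / 10,170 = 21.9105 ppt

21.91 ppt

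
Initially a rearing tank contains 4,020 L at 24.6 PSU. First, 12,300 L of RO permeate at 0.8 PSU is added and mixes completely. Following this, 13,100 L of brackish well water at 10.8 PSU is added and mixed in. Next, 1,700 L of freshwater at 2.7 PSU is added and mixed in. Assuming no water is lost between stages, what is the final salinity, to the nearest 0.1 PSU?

Mass of salt is conserved:
Initial salt = 4,020×24.6 = 98,892
After stage 1: salt = 98,892 + 12,300×0.8 = 108,732; volume = 16,320 L; S = 6.663 PSU
After stage 2: salt = 108,732 + 13,100×10.8 = 250,212; volume = 29,420 L; S = 8.505 PSU
After stage 3: salt = 250,212 + 1,700×2.7 = 254,802; volume = 31,120 L
S = 254,802 / 31,120 = 8.1877 PSU

8.2 PSU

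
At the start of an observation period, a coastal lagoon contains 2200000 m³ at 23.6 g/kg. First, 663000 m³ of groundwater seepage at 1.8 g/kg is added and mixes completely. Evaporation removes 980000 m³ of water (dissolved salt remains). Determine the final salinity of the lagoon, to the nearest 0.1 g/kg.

After mixing: salt = 2,200,000×23.6 + 663,000×1.8 = 53,113,400; volume = 2,863,000 m³
After evaporation: salt unchanged = 53,113,400; volume = 2,863,000 − 980,000 = 1,883,000 m³
S = 53,113,400 / 1,883,000 = 28.2068 g/kg

28.2 g/kg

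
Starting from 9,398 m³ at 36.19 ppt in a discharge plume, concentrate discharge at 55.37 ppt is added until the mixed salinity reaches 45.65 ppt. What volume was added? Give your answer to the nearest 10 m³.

9150 m³

Salt balance: 9,398×36.19 + V×55.37 = (9,398+V)×45.65
340,113.62 + 55.37V = 429,018.7 + 45.65V
88,905.08 = 9.72V
V = 9,146.61 m³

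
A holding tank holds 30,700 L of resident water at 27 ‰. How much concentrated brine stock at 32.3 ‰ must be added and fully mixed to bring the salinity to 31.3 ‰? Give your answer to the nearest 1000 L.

Salt balance: 30,700×27 + V×32.3 = (30,700+V)×31.3
828,900 + 32.3V = 960,910 + 31.3V
132,010 = 1V
V = 132,010 L

132000 L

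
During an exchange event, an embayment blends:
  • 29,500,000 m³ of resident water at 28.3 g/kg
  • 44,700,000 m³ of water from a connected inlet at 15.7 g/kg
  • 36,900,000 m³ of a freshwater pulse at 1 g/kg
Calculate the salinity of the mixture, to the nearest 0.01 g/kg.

14.16 g/kg

By conservation of dissolved salt,
salt = 29,500,000×28.3 + 44,700,000×15.7 + 36,900,000×1 = 834,850,000 + 701,790,000 + 36,900,000 = 1,573,540,000
volume = 29,500,000 + 44,700,000 + 36,900,000 = 111,100,000 m³
S = 1,573,540,000 / 111,100,000 = 14.1633 g/kg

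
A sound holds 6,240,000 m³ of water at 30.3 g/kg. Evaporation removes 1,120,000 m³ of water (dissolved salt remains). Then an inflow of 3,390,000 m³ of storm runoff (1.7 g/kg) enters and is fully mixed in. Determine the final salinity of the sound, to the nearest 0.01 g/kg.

22.89 g/kg

After evaporation: salt = 6,240,000×30.3 = 189,072,000; volume = 6,240,000 − 1,120,000 = 5,120,000 m³
After mixing: salt = 189,072,000 + 3,390,000×1.7 = 194,835,000; volume = 5,120,000 + 3,390,000 = 8,510,000 m³
S = 194,835,000 / 8,510,000 = 22.8948 g/kg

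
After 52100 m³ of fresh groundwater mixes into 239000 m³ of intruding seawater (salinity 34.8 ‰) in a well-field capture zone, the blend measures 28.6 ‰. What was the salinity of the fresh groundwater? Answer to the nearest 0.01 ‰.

0.16 ‰

Salt balance: 239,000×34.8 + 52,100×S = 291,100×28.6
8,317,200 + 52,100·S = 8,325,460
S = (8,325,460 − 8,317,200) / 52,100 = 0.1585 ‰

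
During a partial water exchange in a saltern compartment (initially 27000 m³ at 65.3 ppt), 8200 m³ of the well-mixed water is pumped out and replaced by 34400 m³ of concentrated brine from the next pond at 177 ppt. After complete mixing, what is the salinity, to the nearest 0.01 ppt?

137.53 ppt

Remaining after removal: 18,800 m³ at 65.3 ppt (salt = 1,227,640)
After addition: salt = 1,227,640 + 34,400×177 = 7,316,440; volume = 53,200 m³
S = 7,316,440 / 53,200 = 137.5271 ppt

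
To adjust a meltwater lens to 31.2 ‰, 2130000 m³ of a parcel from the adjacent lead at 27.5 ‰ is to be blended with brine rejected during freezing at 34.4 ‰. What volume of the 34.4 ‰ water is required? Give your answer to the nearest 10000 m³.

Salt balance: 2,130,000×27.5 + V×34.4 = (2,130,000+V)×31.2
58,575,000 + 34.4V = 66,456,000 + 31.2V
7,881,000 = 3.2V
V = 2,462,812.5 m³

2460000 m³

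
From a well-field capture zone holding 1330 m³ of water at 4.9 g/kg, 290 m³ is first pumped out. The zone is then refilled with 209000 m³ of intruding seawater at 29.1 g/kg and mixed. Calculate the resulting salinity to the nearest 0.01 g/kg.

28.98 g/kg

Remaining after removal: 1,040 m³ at 4.9 g/kg (salt = 5,096)
After addition: salt = 5,096 + 209,000×29.1 = 6,086,996; volume = 210,040 m³
S = 6,086,996 / 210,040 = 28.9802 g/kg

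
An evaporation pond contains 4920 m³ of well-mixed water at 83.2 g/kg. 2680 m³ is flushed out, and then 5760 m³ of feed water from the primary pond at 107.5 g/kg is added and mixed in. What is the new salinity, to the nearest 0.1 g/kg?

100.7 g/kg

Remaining after removal: 2,240 m³ at 83.2 g/kg (salt = 186,368)
After addition: salt = 186,368 + 5,760×107.5 = 805,568; volume = 8,000 m³
S = 805,568 / 8,000 = 100.696 g/kg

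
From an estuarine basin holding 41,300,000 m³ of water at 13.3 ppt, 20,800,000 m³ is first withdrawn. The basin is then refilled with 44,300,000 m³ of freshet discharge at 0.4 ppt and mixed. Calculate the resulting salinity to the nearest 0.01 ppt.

Remaining after removal: 20,500,000 m³ at 13.3 ppt (salt = 272,650,000)
After addition: salt = 272,650,000 + 44,300,000×0.4 = 290,370,000; volume = 64,800,000 m³
S = 290,370,000 / 64,800,000 = 4.481 ppt

4.48 ppt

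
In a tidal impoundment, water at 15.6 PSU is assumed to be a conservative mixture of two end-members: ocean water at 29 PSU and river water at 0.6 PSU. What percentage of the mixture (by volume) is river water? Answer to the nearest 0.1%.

47.2%

Let f be the freshwater fraction. Salt balance per unit volume:
f×0.6 + (1−f)×29 = 15.6
f = (29 − 15.6) / (29 − 0.6) = 13.4/28.4 = 0.4718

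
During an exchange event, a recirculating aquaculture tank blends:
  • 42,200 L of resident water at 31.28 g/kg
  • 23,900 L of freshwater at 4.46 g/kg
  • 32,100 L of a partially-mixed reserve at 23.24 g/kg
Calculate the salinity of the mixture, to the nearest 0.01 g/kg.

Mass of salt is conserved:
salt = 42,200×31.28 + 23,900×4.46 + 32,100×23.24 = 1,320,016 + 106,594 + 746,004 = 2,172,614
volume = 42,200 + 23,900 + 32,100 = 98,200 L
S = 2,172,614 / 98,200 = 22.1244 g/kg

22.12 g/kg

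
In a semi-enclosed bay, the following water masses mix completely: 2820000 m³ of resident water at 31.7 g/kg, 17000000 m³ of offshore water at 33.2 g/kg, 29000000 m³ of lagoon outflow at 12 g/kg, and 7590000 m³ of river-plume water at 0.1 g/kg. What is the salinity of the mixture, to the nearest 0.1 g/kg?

Weighted by volume,
salt = 2,820,000×31.7 + 17,000,000×33.2 + 29,000,000×12 + 7,590,000×0.1 = 89,394,000 + 564,400,000 + 348,000,000 + 759,000 = 1,002,553,000
volume = 2,820,000 + 17,000,000 + 29,000,000 + 7,590,000 = 56,410,000 m³
S = 1,002,553,000 / 56,410,000 = 17.773 g/kg

17.8 g/kg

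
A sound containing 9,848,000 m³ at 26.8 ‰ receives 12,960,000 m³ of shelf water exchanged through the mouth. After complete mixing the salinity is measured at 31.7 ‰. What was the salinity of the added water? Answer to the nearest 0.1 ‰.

35.4 ‰

Salt balance: 9,848,000×26.8 + 12,960,000×S = 22,808,000×31.7
263,926,400 + 12,960,000·S = 723,013,600
S = (723,013,600 − 263,926,400) / 12,960,000 = 35.4234 ‰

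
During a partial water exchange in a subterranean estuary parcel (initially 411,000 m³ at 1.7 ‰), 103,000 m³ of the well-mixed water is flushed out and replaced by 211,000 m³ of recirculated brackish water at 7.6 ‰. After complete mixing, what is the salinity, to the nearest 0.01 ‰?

4.10 ‰

Remaining after removal: 308,000 m³ at 1.7 ‰ (salt = 523,600)
After addition: salt = 523,600 + 211,000×7.6 = 2,127,200; volume = 519,000 m³
S = 2,127,200 / 519,000 = 4.0987 ‰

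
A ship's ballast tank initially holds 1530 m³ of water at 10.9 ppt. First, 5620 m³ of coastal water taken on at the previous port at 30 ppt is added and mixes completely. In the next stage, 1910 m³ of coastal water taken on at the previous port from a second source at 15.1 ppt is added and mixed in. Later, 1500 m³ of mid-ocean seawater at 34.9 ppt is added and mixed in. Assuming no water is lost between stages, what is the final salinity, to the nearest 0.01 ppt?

25.23 ppt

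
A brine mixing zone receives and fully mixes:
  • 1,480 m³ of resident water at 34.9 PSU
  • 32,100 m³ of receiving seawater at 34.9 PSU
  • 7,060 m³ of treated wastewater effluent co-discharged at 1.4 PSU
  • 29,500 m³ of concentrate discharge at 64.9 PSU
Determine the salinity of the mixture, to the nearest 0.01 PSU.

44.15 PSU

Weighted by volume,
salt = 1,480×34.9 + 32,100×34.9 + 7,060×1.4 + 29,500×64.9 = 51,652 + 1,120,290 + 9,884 + 1,914,550 = 3,096,376
volume = 1,480 + 32,100 + 7,060 + 29,500 = 70,140 m³
S = 3,096,376 / 70,140 = 44.1457 PSU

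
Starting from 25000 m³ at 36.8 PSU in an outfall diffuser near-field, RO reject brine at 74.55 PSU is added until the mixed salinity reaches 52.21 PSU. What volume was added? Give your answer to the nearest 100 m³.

17200 m³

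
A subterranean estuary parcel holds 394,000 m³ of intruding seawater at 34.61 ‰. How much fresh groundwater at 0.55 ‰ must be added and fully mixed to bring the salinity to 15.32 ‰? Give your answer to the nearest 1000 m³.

515000 m³

Salt balance: 394,000×34.61 + V×0.55 = (394,000+V)×15.32
13,636,340 + 0.55V = 6,036,080 + 15.32V
7,600,260 = 14.77V
V = 514,574.14 m³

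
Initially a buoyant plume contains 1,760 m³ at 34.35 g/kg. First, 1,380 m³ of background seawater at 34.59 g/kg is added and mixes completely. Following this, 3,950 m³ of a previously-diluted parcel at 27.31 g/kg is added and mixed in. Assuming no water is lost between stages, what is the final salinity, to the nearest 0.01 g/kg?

Total salt / total volume:
Initial salt = 1,760×34.35 = 60,456
After stage 1: salt = 60,456 + 1,380×34.59 = 108,190.2; volume = 3,140 m³; S = 34.455 g/kg
After stage 2: salt = 108,190.2 + 3,950×27.31 = 216,064.7; volume = 7,090 m³
S = 216,064.7 / 7,090 = 30.4746 g/kg

30.47 g/kg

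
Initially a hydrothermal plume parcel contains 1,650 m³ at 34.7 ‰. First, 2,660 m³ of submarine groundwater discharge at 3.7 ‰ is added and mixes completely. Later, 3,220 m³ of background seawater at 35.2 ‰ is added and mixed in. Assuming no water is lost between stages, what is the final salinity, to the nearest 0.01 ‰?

Conserving salt mass:
Initial salt = 1,650×34.7 = 57,255
After stage 1: salt = 57,255 + 2,660×3.7 = 67,097; volume = 4,310 m³; S = 15.568 ‰
After stage 2: salt = 67,097 + 3,220×35.2 = 180,441; volume = 7,530 m³
S = 180,441 / 7,530 = 23.9629 ‰

23.96 ‰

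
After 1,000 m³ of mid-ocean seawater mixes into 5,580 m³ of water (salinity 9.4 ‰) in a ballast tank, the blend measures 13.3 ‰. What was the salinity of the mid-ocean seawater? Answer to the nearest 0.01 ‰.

35.06 ‰

Salt balance: 5,580×9.4 + 1,000×S = 6,580×13.3
52,452 + 1,000·S = 87,514
S = (87,514 − 52,452) / 1,000 = 35.062 ‰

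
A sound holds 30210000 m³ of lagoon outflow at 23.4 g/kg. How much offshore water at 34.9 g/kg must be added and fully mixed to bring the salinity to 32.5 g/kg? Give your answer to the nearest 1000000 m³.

Salt balance: 30,210,000×23.4 + V×34.9 = (30,210,000+V)×32.5
706,914,000 + 34.9V = 981,825,000 + 32.5V
274,911,000 = 2.4V
V = 114,546,250 m³

115000000 m³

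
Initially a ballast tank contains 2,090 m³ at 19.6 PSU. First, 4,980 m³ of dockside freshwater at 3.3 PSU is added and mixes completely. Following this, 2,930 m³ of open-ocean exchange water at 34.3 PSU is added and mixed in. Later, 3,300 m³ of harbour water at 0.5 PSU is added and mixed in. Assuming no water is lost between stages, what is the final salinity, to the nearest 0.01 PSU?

Salt balance:
Initial salt = 2,090×19.6 = 40,964
After stage 1: salt = 40,964 + 4,980×3.3 = 57,398; volume = 7,070 m³; S = 8.119 PSU
After stage 2: salt = 57,398 + 2,930×34.3 = 157,897; volume = 10,000 m³; S = 15.79 PSU
After stage 3: salt = 157,897 + 3,300×0.5 = 159,547; volume = 13,300 m³
S = 159,547 / 13,300 = 11.996 PSU

12.00 PSU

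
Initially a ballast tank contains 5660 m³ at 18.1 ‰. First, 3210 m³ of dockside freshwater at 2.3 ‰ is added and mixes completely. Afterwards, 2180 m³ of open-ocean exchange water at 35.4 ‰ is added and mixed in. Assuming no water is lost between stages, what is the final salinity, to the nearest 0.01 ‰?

16.92 ‰

By conservation of dissolved salt,
Initial salt = 5,660×18.1 = 102,446
After stage 1: salt = 102,446 + 3,210×2.3 = 109,829; volume = 8,870 m³; S = 12.382 ‰
After stage 2: salt = 109,829 + 2,180×35.4 = 187,001; volume = 11,050 m³
S = 187,001 / 11,050 = 16.9232 ‰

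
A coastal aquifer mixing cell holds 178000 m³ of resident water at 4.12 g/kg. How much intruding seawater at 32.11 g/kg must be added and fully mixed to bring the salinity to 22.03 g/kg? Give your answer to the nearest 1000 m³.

Salt balance: 178,000×4.12 + V×32.11 = (178,000+V)×22.03
733,360 + 32.11V = 3,921,340 + 22.03V
3,187,980 = 10.08V
V = 316,267.86 m³

316000 m³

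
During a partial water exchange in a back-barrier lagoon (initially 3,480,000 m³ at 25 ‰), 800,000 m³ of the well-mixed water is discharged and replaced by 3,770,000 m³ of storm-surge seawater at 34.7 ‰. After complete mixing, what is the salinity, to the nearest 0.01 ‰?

Remaining after removal: 2,680,000 m³ at 25 ‰ (salt = 67,000,000)
After addition: salt = 67,000,000 + 3,770,000×34.7 = 197,819,000; volume = 6,450,000 m³
S = 197,819,000 / 6,450,000 = 30.6696 ‰

30.67 ‰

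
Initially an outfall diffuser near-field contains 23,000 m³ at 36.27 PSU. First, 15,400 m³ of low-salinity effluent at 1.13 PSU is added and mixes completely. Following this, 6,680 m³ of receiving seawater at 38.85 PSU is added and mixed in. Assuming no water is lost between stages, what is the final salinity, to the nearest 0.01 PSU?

By conservation of dissolved salt,
Initial salt = 23,000×36.27 = 834,210
After stage 1: salt = 834,210 + 15,400×1.13 = 851,612; volume = 38,400 m³; S = 22.177 PSU
After stage 2: salt = 851,612 + 6,680×38.85 = 1,111,130; volume = 45,080 m³
S = 1,111,130 / 45,080 = 24.648 PSU

24.65 PSU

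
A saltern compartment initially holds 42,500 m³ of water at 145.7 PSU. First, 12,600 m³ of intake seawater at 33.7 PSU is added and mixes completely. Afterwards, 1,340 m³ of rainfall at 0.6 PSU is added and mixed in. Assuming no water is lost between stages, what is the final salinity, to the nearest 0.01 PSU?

Conserving salt mass:
Initial salt = 42,500×145.7 = 6,192,250
After stage 1: salt = 6,192,250 + 12,600×33.7 = 6,616,870; volume = 55,100 m³; S = 120.088 PSU
After stage 2: salt = 6,616,870 + 1,340×0.6 = 6,617,674; volume = 56,440 m³
S = 6,617,674 / 56,440 = 117.2515 PSU

117.25 PSU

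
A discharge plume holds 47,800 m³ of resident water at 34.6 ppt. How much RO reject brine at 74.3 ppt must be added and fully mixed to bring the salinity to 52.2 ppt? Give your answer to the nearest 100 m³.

Salt balance: 47,800×34.6 + V×74.3 = (47,800+V)×52.2
1,653,880 + 74.3V = 2,495,160 + 52.2V
841,280 = 22.1V
V = 38,066.97 m³

38100 m³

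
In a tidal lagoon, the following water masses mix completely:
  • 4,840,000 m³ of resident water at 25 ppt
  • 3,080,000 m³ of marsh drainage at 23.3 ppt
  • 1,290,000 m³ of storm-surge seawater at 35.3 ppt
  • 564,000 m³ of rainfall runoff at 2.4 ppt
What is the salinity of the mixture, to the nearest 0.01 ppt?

Conserving salt mass:
salt = 4,840,000×25 + 3,080,000×23.3 + 1,290,000×35.3 + 564,000×2.4 = 121,000,000 + 71,764,000 + 45,537,000 + 1,353,600 = 239,654,600
volume = 4,840,000 + 3,080,000 + 1,290,000 + 564,000 = 9,774,000 m³
S = 239,654,600 / 9,774,000 = 24.5196 ppt

24.52 ppt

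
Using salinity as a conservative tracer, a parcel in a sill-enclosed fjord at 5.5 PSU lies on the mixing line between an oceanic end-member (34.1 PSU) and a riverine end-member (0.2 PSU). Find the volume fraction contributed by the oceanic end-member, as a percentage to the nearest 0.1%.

15.6%

Let g be the oceanic fraction. Salt balance per unit volume:
g×34.1 + (1−g)×0.2 = 5.5
g = (5.5 − 0.2) / (34.1 − 0.2) = 5.3/33.9 = 0.1563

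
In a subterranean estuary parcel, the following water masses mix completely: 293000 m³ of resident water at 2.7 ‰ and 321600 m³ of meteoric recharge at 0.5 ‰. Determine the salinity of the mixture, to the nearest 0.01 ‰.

Total salt / total volume:
salt = 293,000×2.7 + 321,600×0.5 = 791,100 + 160,800 = 951,900
volume = 293,000 + 321,600 = 614,600 m³
S = 951,900 / 614,600 = 1.5488 ‰

1.55 ‰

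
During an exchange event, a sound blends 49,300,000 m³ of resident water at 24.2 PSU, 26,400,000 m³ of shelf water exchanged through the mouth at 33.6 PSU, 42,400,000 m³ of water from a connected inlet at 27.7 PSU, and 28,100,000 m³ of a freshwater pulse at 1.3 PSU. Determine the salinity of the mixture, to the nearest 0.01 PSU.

22.51 PSU

Weighted by volume,
salt = 49,300,000×24.2 + 26,400,000×33.6 + 42,400,000×27.7 + 28,100,000×1.3 = 1,193,060,000 + 887,040,000 + 1,174,480,000 + 36,530,000 = 3,291,110,000
volume = 49,300,000 + 26,400,000 + 42,400,000 + 28,100,000 = 146,200,000 m³
S = 3,291,110,000 / 146,200,000 = 22.511 PSU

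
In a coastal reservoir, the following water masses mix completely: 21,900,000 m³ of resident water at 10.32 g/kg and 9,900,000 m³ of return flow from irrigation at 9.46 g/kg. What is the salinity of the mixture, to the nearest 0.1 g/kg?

10.1 g/kg

Salt balance:
salt = 21,900,000×10.32 + 9,900,000×9.46 = 226,008,000 + 93,654,000 = 319,662,000
volume = 21,900,000 + 9,900,000 = 31,800,000 m³
S = 319,662,000 / 31,800,000 = 10.052 g/kg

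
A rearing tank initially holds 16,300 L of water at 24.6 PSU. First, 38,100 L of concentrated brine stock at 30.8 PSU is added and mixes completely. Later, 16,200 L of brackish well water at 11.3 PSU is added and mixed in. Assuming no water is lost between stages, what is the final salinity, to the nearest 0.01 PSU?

Salt balance:
Initial salt = 16,300×24.6 = 400,980
After stage 1: salt = 400,980 + 38,100×30.8 = 1,574,460; volume = 54,400 L; S = 28.942 PSU
After stage 2: salt = 1,574,460 + 16,200×11.3 = 1,757,520; volume = 70,600 L
S = 1,757,520 / 70,600 = 24.8941 PSU

24.89 PSU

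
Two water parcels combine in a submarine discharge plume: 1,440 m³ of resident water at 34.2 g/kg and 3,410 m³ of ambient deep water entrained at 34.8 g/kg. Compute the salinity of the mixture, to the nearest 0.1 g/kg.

Total salt / total volume:
salt = 1,440×34.2 + 3,410×34.8 = 49,248 + 118,668 = 167,916
volume = 1,440 + 3,410 = 4,850 m³
S = 167,916 / 4,850 = 34.622 g/kg

34.6 g/kg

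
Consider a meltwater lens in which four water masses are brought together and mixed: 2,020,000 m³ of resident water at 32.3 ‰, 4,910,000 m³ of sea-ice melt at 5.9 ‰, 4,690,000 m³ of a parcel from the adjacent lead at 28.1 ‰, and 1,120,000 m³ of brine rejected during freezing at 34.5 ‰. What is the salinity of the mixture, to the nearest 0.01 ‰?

Conserving salt mass:
salt = 2,020,000×32.3 + 4,910,000×5.9 + 4,690,000×28.1 + 1,120,000×34.5 = 65,246,000 + 28,969,000 + 131,789,000 + 38,640,000 = 264,644,000
volume = 2,020,000 + 4,910,000 + 4,690,000 + 1,120,000 = 12,740,000 m³
S = 264,644,000 / 12,740,000 = 20.7727 ‰

20.77 ‰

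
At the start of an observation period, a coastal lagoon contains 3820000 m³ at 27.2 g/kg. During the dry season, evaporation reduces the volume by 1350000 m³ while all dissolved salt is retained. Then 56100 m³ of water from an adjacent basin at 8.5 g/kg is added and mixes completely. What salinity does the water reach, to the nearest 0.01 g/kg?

41.32 g/kg

After evaporation: salt = 3,820,000×27.2 = 103,904,000; volume = 3,820,000 − 1,350,000 = 2,470,000 m³
After mixing: salt = 103,904,000 + 56,100×8.5 = 104,380,850; volume = 2,470,000 + 56,100 = 2,526,100 m³
S = 104,380,850 / 2,526,100 = 41.3209 g/kg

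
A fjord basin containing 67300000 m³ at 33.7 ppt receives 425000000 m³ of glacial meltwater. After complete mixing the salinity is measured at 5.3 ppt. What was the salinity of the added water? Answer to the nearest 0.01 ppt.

Salt balance: 67,300,000×33.7 + 425,000,000×S = 492,300,000×5.3
2,268,010,000 + 425,000,000·S = 2,609,190,000
S = (2,609,190,000 − 2,268,010,000) / 425,000,000 = 0.8028 ppt

0.80 ppt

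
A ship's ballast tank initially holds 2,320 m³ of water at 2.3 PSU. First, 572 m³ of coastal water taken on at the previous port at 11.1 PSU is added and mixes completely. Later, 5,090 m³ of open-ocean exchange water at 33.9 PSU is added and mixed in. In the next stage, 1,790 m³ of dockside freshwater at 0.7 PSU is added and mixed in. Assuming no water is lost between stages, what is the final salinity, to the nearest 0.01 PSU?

18.98 PSU

Salt balance:
Initial salt = 2,320×2.3 = 5,336
After stage 1: salt = 5,336 + 572×11.1 = 11,685.2; volume = 2,892 m³; S = 4.041 PSU
After stage 2: salt = 11,685.2 + 5,090×33.9 = 184,236.2; volume = 7,982 m³; S = 23.081 PSU
After stage 3: salt = 184,236.2 + 1,790×0.7 = 185,489.2; volume = 9,772 m³
S = 185,489.2 / 9,772 = 18.9817 PSU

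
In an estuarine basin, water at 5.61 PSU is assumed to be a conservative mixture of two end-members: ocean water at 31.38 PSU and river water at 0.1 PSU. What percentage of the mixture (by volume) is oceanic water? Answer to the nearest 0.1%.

Let g be the oceanic fraction. Salt balance per unit volume:
g×31.38 + (1−g)×0.1 = 5.61
g = (5.61 − 0.1) / (31.38 − 0.1) = 5.51/31.28 = 0.1762

17.6%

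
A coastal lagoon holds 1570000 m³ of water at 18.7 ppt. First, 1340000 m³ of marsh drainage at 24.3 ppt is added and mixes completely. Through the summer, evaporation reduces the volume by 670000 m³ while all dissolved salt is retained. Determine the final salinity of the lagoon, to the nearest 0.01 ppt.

After mixing: salt = 1,570,000×18.7 + 1,340,000×24.3 = 61,921,000; volume = 2,910,000 m³
After evaporation: salt unchanged = 61,921,000; volume = 2,910,000 − 670,000 = 2,240,000 m³
S = 61,921,000 / 2,240,000 = 27.6433 ppt

27.64 ppt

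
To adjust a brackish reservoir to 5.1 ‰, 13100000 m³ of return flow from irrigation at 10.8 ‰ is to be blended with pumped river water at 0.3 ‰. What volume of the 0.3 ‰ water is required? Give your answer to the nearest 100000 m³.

15600000 m³

Salt balance: 13,100,000×10.8 + V×0.3 = (13,100,000+V)×5.1
141,480,000 + 0.3V = 66,810,000 + 5.1V
74,670,000 = 4.8V
V = 15,556,250 m³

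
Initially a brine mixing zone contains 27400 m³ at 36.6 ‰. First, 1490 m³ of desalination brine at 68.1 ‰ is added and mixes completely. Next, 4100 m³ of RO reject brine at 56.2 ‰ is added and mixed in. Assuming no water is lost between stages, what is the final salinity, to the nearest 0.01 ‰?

40.46 ‰

By conservation of dissolved salt,
Initial salt = 27,400×36.6 = 1,002,840
After stage 1: salt = 1,002,840 + 1,490×68.1 = 1,104,309; volume = 28,890 m³; S = 38.225 ‰
After stage 2: salt = 1,104,309 + 4,100×56.2 = 1,334,729; volume = 32,990 m³
S = 1,334,729 / 32,990 = 40.4586 ‰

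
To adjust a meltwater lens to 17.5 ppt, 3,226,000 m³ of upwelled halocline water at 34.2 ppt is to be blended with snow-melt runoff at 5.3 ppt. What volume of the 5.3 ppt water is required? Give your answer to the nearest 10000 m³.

4420000 m³

Salt balance: 3,226,000×34.2 + V×5.3 = (3,226,000+V)×17.5
110,329,200 + 5.3V = 56,455,000 + 17.5V
53,874,200 = 12.2V
V = 4,415,918.03 m³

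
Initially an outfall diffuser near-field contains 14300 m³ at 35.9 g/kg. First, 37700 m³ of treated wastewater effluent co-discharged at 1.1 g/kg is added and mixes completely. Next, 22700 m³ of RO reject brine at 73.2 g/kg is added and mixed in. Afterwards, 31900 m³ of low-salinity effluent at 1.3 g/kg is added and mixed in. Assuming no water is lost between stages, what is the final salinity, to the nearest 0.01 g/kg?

21.18 g/kg

Mass of salt is conserved:
Initial salt = 14,300×35.9 = 513,370
After stage 1: salt = 513,370 + 37,700×1.1 = 554,840; volume = 52,000 m³; S = 10.67 g/kg
After stage 2: salt = 554,840 + 22,700×73.2 = 2,216,480; volume = 74,700 m³; S = 29.672 g/kg
After stage 3: salt = 2,216,480 + 31,900×1.3 = 2,257,950; volume = 106,600 m³
S = 2,257,950 / 106,600 = 21.1815 g/kg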